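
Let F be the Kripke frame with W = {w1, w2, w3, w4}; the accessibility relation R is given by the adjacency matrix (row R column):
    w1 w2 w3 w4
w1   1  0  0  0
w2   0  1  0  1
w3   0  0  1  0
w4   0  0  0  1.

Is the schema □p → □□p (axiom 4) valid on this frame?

Axiom 4 corresponds to the accessibility relation being transitive.
Transitive: yes — every two-step R-path is closed by a direct edge.

Yes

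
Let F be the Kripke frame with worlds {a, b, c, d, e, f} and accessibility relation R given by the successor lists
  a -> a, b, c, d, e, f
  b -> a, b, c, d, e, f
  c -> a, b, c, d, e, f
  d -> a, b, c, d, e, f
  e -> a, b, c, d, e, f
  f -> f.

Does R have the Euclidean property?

No

Euclidean: no — a R f and a R b, but not f R b.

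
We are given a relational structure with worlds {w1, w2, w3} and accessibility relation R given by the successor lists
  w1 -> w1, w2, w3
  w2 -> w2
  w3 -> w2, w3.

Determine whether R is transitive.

Transitive: yes — every two-step R-path is closed by a direct edge.

Yes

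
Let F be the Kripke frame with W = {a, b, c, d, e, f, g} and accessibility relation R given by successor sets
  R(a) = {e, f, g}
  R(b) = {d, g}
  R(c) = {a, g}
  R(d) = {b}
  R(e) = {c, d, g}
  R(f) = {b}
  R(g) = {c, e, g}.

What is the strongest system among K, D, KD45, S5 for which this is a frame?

Serial (axiom D): yes — every world has a successor (e.g. a R e).
Euclidean (axiom 5): no — a R e and a R f, but not e R f.
Transitive (axiom 4): no — a R e and e R c, but not a R c.
Reflexive (axiom T): no — a is not related to itself.
So F validates K, D; KD45 would additionally require R to be Euclidean and transitive. The strongest is D.

D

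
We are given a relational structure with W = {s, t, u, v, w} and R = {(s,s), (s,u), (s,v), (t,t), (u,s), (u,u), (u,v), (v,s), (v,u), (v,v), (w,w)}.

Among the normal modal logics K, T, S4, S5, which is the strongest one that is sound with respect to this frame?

Reflexive (axiom T): yes — every world is R-related to itself.
Transitive (axiom 4): yes — every two-step R-path is closed by a direct edge.
Euclidean (axiom 5): yes — any two successors of a common world are R-related.
So F validates K, T, S4, S5. The strongest is S5.

S5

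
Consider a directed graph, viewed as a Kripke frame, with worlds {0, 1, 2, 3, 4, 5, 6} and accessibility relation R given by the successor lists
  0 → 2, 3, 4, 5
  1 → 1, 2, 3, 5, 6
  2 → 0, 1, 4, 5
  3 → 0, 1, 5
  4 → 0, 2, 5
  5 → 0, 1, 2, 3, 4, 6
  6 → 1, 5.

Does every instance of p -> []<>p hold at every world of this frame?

Yes

Axiom B corresponds to the accessibility relation being symmetric.
Symmetric: yes — every pair in R has its reverse in R.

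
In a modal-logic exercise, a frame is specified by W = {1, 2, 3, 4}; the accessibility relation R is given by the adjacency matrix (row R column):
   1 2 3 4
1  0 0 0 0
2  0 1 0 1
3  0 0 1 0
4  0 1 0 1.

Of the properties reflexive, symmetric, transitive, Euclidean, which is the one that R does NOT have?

reflexive

Reflexive: no — 1 is not related to itself.
Symmetric: yes — every pair in R has its reverse in R.
Transitive: yes — every two-step R-path is closed by a direct edge.
Euclidean: yes — any two successors of a common world are R-related.
Only reflexive fails.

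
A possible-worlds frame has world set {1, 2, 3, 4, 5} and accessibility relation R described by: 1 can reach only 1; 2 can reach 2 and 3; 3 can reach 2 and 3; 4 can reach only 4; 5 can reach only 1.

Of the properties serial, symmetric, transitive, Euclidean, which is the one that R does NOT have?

symmetric

Serial: yes — every world has a successor (e.g. 1 R 1).
Symmetric: no — 5 R 1 but not 1 R 5.
Transitive: yes — every two-step R-path is closed by a direct edge.
Euclidean: yes — any two successors of a common world are R-related.
Only symmetric fails.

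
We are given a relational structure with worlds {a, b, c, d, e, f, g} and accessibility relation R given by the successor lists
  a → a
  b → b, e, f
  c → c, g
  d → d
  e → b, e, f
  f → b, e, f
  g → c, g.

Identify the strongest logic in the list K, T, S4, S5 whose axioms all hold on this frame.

Reflexive (axiom T): yes — every world is R-related to itself.
Transitive (axiom 4): yes — every two-step R-path is closed by a direct edge.
Euclidean (axiom 5): yes — any two successors of a common world are R-related.
So F validates K, T, S4, S5. The strongest is S5.

S5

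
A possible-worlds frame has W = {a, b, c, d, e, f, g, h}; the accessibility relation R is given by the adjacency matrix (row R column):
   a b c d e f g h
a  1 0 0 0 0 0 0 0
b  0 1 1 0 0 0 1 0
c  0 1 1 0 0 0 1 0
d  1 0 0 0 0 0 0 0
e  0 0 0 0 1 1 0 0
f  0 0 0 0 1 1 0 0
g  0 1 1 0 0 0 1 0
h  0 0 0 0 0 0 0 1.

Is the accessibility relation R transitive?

Transitive: yes — every two-step R-path is closed by a direct edge.

Yes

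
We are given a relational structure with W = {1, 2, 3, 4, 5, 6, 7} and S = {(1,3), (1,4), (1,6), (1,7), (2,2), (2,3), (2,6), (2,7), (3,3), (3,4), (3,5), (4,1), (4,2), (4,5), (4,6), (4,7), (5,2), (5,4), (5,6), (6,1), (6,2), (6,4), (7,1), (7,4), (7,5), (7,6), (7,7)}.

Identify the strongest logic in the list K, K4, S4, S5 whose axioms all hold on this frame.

Transitive (axiom 4): no — 1 S 3 and 3 S 5, but not 1 S 5.
Reflexive (axiom T): no — 1 is not related to itself.
Euclidean (axiom 5): no — 1 S 3 and 1 S 6, but not 3 S 6.
So F validates K; K4 would additionally require S to be transitive. The strongest is K.

K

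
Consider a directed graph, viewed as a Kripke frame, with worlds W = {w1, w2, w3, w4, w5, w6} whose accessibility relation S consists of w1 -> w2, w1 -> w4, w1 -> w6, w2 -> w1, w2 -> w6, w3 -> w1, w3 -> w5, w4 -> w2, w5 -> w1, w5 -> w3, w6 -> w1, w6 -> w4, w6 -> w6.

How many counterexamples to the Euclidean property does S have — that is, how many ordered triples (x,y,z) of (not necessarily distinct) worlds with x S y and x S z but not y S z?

Enumerating: (w1,w2,w2), (w1,w2,w4), (w1,w4,w4), (w1,w4,w6), (w1,w6,w2), (w2,w1,w1), (w3,w1,w1), (w3,w1,w5), (w3,w5,w5), (w4,w2,w2), (w5,w1,w1), (w5,w1,w3), (w5,w3,w3), (w6,w1,w1), (w6,w4,w1), (w6,w4,w4), (w6,w4,w6).

17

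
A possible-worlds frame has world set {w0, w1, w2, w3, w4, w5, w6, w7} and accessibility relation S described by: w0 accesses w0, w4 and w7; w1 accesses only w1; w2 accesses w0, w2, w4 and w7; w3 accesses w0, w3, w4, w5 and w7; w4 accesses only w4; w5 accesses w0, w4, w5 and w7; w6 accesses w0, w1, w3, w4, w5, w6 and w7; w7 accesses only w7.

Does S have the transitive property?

Yes

Transitive: yes — every two-step S-path is closed by a direct edge.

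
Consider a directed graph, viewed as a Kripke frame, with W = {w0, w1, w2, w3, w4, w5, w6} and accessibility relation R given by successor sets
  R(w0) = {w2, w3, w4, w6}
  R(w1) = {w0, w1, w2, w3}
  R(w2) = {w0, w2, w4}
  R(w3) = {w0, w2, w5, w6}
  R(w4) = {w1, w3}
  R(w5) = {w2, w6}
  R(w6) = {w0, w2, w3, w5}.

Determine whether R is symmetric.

Symmetric: no — w0 R w4 but not w4 R w0.

No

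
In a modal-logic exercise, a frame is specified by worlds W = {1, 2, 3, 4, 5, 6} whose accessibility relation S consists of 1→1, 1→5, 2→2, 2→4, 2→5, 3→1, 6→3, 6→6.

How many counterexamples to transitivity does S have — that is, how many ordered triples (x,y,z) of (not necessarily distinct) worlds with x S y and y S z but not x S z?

Enumerating: (3,1,5), (6,3,1).

2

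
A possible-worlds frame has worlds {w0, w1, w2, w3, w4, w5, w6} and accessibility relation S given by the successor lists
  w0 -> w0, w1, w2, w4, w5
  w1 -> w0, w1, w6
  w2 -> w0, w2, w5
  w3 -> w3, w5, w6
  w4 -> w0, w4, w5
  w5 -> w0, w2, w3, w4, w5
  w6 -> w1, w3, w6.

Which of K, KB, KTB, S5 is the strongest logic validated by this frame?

KTB

Symmetric (axiom B): yes — every pair in S has its reverse in S.
Reflexive (axiom T): yes — every world is S-related to itself.
Euclidean (axiom 5): no — w0 S w1 and w0 S w2, but not w1 S w2.
So F validates K, KB, KTB; S5 would additionally require S to be Euclidean. The strongest is KTB.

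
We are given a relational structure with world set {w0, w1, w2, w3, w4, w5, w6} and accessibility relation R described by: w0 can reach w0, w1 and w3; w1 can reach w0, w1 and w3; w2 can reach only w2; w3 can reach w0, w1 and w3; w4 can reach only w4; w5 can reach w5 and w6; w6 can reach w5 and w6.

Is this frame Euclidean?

Yes

Euclidean: yes — any two successors of a common world are R-related.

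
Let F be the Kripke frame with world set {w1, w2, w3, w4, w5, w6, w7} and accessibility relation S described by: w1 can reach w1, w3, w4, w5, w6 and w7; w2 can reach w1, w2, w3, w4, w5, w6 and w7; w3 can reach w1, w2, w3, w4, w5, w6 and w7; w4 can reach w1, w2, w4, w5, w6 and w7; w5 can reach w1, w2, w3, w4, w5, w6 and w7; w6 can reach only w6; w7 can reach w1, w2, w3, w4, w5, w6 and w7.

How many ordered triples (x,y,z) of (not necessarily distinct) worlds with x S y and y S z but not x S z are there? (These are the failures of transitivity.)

Enumerating: (w1,w3,w2), (w1,w4,w2), (w1,w5,w2), (w1,w7,w2), (w4,w1,w3), (w4,w2,w3), (w4,w5,w3), (w4,w7,w3).

8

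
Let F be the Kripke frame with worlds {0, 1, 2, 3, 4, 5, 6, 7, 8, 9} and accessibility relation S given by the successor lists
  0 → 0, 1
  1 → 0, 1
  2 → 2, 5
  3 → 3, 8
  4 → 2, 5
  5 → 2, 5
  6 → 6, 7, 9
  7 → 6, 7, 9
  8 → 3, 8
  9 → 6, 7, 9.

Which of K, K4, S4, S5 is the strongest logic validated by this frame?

K4

Transitive (axiom 4): yes — every two-step S-path is closed by a direct edge.
Reflexive (axiom T): no — 4 is not related to itself.
Euclidean (axiom 5): yes — any two successors of a common world are S-related.
So F validates K, K4; S4 would additionally require S to be reflexive. The strongest is K4.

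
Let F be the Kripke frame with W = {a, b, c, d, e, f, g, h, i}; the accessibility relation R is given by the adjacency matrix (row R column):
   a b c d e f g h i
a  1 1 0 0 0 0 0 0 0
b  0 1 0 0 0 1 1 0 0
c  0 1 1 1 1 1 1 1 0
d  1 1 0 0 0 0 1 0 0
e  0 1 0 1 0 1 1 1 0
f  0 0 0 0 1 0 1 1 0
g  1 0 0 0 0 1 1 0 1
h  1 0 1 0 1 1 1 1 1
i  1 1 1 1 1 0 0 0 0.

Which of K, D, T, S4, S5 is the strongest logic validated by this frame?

D

Serial (axiom D): yes — every world has a successor (e.g. a R a).
Reflexive (axiom T): no — d is not related to itself.
Transitive (axiom 4): no — a R b and b R f, but not a R f.
Euclidean (axiom 5): no — c R b and c R d, but not b R d.
So F validates K, D; T would additionally require R to be reflexive. The strongest is D.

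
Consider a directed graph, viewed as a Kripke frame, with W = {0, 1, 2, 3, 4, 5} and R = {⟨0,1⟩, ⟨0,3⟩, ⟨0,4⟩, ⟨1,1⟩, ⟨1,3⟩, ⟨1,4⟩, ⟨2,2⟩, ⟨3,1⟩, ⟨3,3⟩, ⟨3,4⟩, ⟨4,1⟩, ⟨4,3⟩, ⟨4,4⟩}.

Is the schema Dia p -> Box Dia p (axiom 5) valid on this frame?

Yes

The schema 5 characterises exactly the Euclidean frames.
Euclidean: yes — any two successors of a common world are R-related.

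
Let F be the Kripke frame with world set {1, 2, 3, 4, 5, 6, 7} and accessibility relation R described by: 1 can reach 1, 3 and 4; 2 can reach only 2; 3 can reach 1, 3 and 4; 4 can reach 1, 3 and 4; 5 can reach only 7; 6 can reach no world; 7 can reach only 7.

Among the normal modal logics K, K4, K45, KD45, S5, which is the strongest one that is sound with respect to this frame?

Transitive (axiom 4): yes — every two-step R-path is closed by a direct edge.
Euclidean (axiom 5): yes — any two successors of a common world are R-related.
Serial (axiom D): no — 6 has no R-successor.
Reflexive (axiom T): no — 5 is not related to itself.
So F validates K, K4, K45; KD45 would additionally require R to be serial. The strongest is K45.

K45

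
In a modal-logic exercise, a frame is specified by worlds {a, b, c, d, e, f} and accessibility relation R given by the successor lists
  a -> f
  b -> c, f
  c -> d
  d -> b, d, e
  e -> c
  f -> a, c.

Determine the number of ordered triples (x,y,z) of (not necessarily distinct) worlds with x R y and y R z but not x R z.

Enumerating: (a,f,a), (a,f,c), (b,c,d), (b,f,a), (c,d,b), (c,d,e), (d,b,c), (d,b,f), (d,e,c), (e,c,d), (f,a,f), (f,c,d).

12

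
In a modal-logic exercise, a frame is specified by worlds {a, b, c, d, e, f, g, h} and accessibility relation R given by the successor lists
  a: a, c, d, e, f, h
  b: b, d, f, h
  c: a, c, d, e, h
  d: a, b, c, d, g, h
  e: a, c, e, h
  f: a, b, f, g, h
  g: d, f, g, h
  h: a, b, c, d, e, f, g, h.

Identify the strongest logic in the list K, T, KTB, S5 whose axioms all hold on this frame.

Reflexive (axiom T): yes — every world is R-related to itself.
Symmetric (axiom B): yes — every pair in R has its reverse in R.
Euclidean (axiom 5): no — a R c and a R f, but not c R f.
So F validates K, T, KTB; S5 would additionally require R to be Euclidean. The strongest is KTB.

KTB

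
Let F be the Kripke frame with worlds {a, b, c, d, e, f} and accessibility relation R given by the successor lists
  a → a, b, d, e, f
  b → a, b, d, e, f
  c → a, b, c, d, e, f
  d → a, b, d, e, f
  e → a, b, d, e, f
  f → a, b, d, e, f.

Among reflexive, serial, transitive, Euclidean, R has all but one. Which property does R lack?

Euclidean

Reflexive: yes — every world is R-related to itself.
Serial: yes — every world has a successor (e.g. a R a).
Transitive: yes — every two-step R-path is closed by a direct edge.
Euclidean: no — c R a and c R c, but not a R c.
Only Euclidean fails.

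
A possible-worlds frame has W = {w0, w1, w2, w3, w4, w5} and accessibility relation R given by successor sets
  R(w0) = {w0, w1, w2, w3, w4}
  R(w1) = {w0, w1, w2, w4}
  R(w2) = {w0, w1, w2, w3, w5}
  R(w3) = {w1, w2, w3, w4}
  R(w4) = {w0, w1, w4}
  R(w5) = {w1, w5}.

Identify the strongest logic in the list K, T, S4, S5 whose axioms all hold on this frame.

T

Reflexive (axiom T): yes — every world is R-related to itself.
Transitive (axiom 4): no — w0 R w2 and w2 R w5, but not w0 R w5.
Euclidean (axiom 5): no — w0 R w1 and w0 R w3, but not w1 R w3.
So F validates K, T; S4 would additionally require R to be transitive. The strongest is T.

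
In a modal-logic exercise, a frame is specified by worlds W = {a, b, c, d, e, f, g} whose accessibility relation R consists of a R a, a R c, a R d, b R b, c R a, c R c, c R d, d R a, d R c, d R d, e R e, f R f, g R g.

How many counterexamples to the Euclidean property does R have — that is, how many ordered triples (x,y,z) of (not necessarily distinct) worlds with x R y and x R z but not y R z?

0

R is Euclidean; there are no such tuples.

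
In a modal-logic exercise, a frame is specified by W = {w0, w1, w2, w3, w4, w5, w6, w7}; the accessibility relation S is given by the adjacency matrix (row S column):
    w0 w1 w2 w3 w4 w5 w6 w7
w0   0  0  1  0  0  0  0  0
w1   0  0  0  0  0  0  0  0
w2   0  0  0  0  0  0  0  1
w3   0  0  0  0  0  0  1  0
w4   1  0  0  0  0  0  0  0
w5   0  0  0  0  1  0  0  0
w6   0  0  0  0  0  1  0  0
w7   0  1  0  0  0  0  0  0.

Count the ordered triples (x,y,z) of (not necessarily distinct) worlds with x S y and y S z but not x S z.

Enumerating: (w0,w2,w7), (w2,w7,w1), (w3,w6,w5), (w4,w0,w2), (w5,w4,w0), (w6,w5,w4).

6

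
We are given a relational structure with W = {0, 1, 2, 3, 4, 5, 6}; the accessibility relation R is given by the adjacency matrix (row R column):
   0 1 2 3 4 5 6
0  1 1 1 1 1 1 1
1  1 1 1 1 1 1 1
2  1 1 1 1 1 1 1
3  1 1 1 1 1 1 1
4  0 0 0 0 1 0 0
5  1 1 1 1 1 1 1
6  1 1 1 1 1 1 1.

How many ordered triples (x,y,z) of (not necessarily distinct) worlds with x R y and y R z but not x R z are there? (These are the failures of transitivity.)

R is transitive; there are no such tuples.

0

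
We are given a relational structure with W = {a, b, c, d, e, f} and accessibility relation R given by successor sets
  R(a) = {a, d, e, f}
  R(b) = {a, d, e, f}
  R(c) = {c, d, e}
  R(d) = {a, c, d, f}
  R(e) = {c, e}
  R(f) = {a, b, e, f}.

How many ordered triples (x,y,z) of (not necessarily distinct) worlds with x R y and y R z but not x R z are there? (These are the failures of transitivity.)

Enumerating: (a,d,c), (a,e,c), (a,f,b), (b,d,c), (b,e,c), (b,f,b), (c,d,a), (c,d,f), (d,a,e), (d,c,e), (d,f,b), (d,f,e), (e,c,d), (f,a,d), (f,b,d), (f,e,c).

16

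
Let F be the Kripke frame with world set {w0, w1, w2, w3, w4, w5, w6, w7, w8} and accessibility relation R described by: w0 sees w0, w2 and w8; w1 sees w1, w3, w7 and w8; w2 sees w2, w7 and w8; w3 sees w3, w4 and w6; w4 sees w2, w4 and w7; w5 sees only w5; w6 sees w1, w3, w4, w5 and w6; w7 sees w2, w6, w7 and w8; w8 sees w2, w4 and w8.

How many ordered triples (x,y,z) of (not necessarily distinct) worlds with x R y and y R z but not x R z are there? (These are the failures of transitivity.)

28

Enumerating: (w0,w2,w7), (w0,w8,w4), (w1,w3,w4), (w1,w3,w6), (w1,w7,w2), (w1,w7,w6), (w1,w8,w2), (w1,w8,w4), (w2,w7,w6), (w2,w8,w4), (w3,w4,w2), (w3,w4,w7), … and 16 more.
Total: 28.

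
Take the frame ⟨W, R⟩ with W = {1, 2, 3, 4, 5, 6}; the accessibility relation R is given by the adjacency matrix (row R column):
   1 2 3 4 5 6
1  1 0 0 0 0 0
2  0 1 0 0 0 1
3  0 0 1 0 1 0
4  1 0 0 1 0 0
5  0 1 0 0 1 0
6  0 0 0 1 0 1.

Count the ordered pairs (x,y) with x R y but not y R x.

5

Enumerating: (2,6), (3,5), (4,1), (5,2), (6,4).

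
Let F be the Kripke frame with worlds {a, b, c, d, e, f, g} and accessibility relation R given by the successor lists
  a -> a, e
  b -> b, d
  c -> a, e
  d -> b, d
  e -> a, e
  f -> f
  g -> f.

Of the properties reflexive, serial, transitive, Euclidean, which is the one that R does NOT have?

reflexive

Reflexive: no — c is not related to itself.
Serial: yes — every world has a successor (e.g. a R a).
Transitive: yes — every two-step R-path is closed by a direct edge.
Euclidean: yes — any two successors of a common world are R-related.
Only reflexive fails.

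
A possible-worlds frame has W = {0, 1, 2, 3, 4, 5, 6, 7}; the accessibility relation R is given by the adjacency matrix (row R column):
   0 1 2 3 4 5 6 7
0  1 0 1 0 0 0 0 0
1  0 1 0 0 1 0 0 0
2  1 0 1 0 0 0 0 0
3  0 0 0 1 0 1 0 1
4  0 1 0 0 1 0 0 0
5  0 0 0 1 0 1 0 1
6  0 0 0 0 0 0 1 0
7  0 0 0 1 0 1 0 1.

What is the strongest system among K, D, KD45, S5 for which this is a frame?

Serial (axiom D): yes — every world has a successor (e.g. 0 R 0).
Euclidean (axiom 5): yes — any two successors of a common world are R-related.
Transitive (axiom 4): yes — every two-step R-path is closed by a direct edge.
Reflexive (axiom T): yes — every world is R-related to itself.
So F validates K, D, KD45, S5. The strongest is S5.

S5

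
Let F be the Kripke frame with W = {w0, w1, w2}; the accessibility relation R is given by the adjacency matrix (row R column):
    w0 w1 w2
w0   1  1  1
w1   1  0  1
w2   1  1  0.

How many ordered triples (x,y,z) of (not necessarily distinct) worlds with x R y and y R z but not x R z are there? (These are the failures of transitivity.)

4

Enumerating: (w1,w0,w1), (w1,w2,w1), (w2,w0,w2), (w2,w1,w2).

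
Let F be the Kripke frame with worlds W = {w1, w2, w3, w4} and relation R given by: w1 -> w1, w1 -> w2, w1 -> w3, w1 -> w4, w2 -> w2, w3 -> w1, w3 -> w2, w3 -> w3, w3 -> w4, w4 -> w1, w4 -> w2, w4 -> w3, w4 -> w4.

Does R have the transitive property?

Yes

Transitive: yes — every two-step R-path is closed by a direct edge.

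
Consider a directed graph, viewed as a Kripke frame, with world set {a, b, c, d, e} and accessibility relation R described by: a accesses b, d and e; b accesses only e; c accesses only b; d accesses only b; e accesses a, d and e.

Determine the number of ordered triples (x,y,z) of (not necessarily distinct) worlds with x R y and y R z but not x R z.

7

Enumerating: (a,e,a), (b,e,a), (b,e,d), (c,b,e), (d,b,e), (e,a,b), (e,d,b).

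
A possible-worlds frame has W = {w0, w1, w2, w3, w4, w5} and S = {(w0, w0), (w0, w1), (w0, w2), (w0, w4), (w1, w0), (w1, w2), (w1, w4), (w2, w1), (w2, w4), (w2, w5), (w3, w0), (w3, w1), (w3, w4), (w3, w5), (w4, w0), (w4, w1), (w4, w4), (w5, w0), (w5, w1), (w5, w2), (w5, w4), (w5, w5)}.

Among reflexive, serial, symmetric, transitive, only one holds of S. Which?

serial

Reflexive: no — w1 is not related to itself.
Serial: yes — every world has a successor (e.g. w0 S w0).
Symmetric: no — w0 S w2 but not w2 S w0.
Transitive: no — w0 S w2 and w2 S w5, but not w0 S w5.
Only serial holds.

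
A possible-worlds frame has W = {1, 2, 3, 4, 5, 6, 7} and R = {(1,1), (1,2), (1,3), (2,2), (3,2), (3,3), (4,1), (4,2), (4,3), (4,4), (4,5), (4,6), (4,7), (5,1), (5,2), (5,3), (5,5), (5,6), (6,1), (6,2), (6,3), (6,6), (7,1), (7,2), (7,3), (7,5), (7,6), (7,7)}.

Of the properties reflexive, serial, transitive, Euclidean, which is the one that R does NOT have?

Reflexive: yes — every world is R-related to itself.
Serial: yes — every world has a successor (e.g. 1 R 1).
Transitive: yes — every two-step R-path is closed by a direct edge.
Euclidean: no — 1 R 2 and 1 R 3, but not 2 R 3.
Only Euclidean fails.

Euclidean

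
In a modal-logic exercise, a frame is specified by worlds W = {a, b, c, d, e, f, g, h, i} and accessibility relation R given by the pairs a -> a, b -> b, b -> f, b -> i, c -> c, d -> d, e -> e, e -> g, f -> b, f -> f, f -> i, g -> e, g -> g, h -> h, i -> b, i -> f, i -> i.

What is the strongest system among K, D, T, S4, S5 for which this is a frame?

Serial (axiom D): yes — every world has a successor (e.g. a R a).
Reflexive (axiom T): yes — every world is R-related to itself.
Transitive (axiom 4): yes — every two-step R-path is closed by a direct edge.
Euclidean (axiom 5): yes — any two successors of a common world are R-related.
So F validates K, D, T, S4, S5. The strongest is S5.

S5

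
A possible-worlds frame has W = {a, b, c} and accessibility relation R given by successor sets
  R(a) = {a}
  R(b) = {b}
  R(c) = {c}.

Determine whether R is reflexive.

Yes

Reflexive: yes — every world is R-related to itself.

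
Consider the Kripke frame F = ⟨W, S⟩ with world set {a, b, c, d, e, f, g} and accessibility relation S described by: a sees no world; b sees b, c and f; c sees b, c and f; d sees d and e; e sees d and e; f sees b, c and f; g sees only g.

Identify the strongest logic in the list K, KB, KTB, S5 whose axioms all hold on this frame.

KB

Symmetric (axiom B): yes — every pair in S has its reverse in S.
Reflexive (axiom T): no — a is not related to itself.
Euclidean (axiom 5): yes — any two successors of a common world are S-related.
So F validates K, KB; KTB would additionally require S to be reflexive. The strongest is KB.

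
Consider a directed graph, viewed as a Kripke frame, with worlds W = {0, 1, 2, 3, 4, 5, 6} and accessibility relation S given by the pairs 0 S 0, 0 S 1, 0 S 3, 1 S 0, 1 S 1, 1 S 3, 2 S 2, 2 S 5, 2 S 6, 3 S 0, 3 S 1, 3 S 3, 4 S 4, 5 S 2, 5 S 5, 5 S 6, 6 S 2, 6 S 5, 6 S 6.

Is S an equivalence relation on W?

Reflexive: yes — every world is S-related to itself.
Symmetric: yes — every pair in S has its reverse in S.
Transitive: yes — every two-step S-path is closed by a direct edge.
So S is an equivalence relation.

Yes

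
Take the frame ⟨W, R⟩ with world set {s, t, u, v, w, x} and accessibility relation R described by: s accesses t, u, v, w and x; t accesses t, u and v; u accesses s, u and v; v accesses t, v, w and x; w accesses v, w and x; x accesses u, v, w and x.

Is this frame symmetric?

No

Symmetric: no — s R t but not t R s.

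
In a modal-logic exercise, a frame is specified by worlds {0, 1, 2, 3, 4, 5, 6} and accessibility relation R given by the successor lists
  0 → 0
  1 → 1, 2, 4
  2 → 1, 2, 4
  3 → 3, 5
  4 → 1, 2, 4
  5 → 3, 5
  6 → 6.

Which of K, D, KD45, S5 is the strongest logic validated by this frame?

Serial (axiom D): yes — every world has a successor (e.g. 0 R 0).
Euclidean (axiom 5): yes — any two successors of a common world are R-related.
Transitive (axiom 4): yes — every two-step R-path is closed by a direct edge.
Reflexive (axiom T): yes — every world is R-related to itself.
So F validates K, D, KD45, S5. The strongest is S5.

S5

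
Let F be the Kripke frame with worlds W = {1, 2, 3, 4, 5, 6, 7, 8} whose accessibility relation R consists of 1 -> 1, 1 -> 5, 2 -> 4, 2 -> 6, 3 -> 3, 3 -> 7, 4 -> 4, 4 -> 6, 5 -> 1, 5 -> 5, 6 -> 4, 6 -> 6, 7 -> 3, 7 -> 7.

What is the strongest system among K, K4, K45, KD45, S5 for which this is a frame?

Transitive (axiom 4): yes — every two-step R-path is closed by a direct edge.
Euclidean (axiom 5): yes — any two successors of a common world are R-related.
Serial (axiom D): no — 8 has no R-successor.
Reflexive (axiom T): no — 2 is not related to itself.
So F validates K, K4, K45; KD45 would additionally require R to be serial. The strongest is K45.

K45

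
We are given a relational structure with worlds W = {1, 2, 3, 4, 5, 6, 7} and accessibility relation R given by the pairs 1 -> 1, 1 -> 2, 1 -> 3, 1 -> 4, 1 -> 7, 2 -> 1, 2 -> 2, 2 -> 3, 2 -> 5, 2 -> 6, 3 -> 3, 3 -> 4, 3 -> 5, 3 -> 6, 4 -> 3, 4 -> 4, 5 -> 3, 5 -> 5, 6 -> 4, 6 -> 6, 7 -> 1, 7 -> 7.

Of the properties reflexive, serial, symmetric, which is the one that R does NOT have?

symmetric

Reflexive: yes — every world is R-related to itself.
Serial: yes — every world has a successor (e.g. 1 R 1).
Symmetric: no — 1 R 3 but not 3 R 1.
Only symmetric fails.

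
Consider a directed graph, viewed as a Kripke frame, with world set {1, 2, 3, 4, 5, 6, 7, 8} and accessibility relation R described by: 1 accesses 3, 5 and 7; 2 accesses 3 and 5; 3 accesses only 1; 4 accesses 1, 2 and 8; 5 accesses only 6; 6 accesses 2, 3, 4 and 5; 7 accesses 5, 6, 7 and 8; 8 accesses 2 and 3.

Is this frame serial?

Yes

Serial: yes — every world has a successor (e.g. 1 R 3).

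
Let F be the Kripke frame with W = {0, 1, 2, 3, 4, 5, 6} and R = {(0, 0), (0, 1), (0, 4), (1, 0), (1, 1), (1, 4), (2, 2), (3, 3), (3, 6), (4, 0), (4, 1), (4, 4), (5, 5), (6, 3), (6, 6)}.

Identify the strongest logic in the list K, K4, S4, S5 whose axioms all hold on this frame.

S5

Transitive (axiom 4): yes — every two-step R-path is closed by a direct edge.
Reflexive (axiom T): yes — every world is R-related to itself.
Euclidean (axiom 5): yes — any two successors of a common world are R-related.
So F validates K, K4, S4, S5. The strongest is S5.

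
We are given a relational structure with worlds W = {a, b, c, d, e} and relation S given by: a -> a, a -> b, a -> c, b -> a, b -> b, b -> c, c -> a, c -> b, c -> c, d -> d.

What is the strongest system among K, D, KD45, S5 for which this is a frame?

K

Serial (axiom D): no — e has no S-successor.
Euclidean (axiom 5): yes — any two successors of a common world are S-related.
Transitive (axiom 4): yes — every two-step S-path is closed by a direct edge.
Reflexive (axiom T): no — e is not related to itself.
So F validates K; D would additionally require S to be serial. The strongest is K.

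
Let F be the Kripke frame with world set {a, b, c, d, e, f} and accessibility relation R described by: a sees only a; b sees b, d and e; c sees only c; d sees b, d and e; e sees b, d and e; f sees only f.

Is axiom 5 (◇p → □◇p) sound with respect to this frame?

The schema 5 characterises exactly the Euclidean frames.
Euclidean: yes — any two successors of a common world are R-related.

Yes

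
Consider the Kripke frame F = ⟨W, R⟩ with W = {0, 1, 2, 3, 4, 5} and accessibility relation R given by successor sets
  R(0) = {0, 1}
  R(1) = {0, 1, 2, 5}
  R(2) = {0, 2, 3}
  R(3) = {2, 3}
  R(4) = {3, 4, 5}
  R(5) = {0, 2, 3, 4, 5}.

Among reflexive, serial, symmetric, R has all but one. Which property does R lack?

Reflexive: yes — every world is R-related to itself.
Serial: yes — every world has a successor (e.g. 0 R 0).
Symmetric: no — 1 R 2 but not 2 R 1.
Only symmetric fails.

symmetric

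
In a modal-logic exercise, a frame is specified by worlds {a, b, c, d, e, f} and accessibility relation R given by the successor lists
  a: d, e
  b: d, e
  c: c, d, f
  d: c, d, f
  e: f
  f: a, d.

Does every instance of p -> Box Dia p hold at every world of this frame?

No

Axiom B corresponds to the accessibility relation being symmetric.
Symmetric: no — a R d but not d R a.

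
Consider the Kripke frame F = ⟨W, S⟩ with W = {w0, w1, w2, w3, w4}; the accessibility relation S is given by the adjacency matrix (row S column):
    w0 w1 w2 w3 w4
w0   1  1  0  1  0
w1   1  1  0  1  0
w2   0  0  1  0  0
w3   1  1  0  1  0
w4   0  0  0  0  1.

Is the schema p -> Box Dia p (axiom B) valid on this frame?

Yes

By correspondence theory, B is valid on a frame iff S is symmetric.
Symmetric: yes — every pair in S has its reverse in S.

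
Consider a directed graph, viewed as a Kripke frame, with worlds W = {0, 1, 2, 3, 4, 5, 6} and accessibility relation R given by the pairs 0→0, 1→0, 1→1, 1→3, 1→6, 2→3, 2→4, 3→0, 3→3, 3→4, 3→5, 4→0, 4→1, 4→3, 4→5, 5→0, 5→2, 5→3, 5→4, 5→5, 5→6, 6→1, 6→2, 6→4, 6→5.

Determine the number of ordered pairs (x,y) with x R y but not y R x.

Enumerating: (1,0), (1,3), (2,3), (2,4), (3,0), (4,0), (4,1), (5,0), (5,2), (6,2), (6,4).

11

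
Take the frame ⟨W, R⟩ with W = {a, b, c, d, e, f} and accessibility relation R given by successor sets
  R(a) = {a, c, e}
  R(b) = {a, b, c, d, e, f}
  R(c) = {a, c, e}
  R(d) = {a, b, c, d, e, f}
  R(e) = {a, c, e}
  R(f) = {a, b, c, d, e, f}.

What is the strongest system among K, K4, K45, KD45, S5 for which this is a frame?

K4

Transitive (axiom 4): yes — every two-step R-path is closed by a direct edge.
Euclidean (axiom 5): no — b R a and b R d, but not a R d.
Serial (axiom D): yes — every world has a successor (e.g. a R a).
Reflexive (axiom T): yes — every world is R-related to itself.
So F validates K, K4; K45 would additionally require R to be Euclidean. The strongest is K4.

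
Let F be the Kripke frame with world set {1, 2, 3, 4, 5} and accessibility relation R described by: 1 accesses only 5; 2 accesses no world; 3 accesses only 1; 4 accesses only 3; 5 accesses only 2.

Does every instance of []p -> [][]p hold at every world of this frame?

No

Axiom 4 corresponds to the accessibility relation being transitive.
Transitive: no — 1 R 5 and 5 R 2, but not 1 R 2.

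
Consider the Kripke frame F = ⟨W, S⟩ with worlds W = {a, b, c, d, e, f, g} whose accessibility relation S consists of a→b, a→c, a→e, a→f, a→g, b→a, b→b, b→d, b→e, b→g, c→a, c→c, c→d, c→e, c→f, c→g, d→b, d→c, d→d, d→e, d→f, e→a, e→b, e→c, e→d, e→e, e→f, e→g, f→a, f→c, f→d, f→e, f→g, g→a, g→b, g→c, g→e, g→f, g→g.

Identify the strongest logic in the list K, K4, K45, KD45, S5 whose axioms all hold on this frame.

K

Transitive (axiom 4): no — a S b and b S d, but not a S d.
Euclidean (axiom 5): no — a S b and a S c, but not b S c.
Serial (axiom D): yes — every world has a successor (e.g. a S b).
Reflexive (axiom T): no — a is not related to itself.
So F validates K; K4 would additionally require S to be transitive. The strongest is K.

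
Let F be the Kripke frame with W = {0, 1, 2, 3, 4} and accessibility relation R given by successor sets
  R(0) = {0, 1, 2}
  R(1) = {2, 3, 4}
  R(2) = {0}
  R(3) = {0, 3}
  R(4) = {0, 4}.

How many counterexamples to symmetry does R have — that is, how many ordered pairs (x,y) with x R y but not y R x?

Enumerating: (0,1), (1,2), (1,3), (1,4), (3,0), (4,0).

6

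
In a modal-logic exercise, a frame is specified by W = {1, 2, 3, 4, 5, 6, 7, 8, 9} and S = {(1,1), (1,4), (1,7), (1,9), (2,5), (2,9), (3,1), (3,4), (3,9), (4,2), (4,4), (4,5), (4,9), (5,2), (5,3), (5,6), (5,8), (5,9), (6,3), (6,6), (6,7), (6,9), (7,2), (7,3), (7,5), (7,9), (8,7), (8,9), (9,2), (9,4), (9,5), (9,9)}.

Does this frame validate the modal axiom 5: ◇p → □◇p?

The schema 5 characterises exactly the Euclidean frames.
Euclidean: no — 1 S 4 and 1 S 7, but not 4 S 7.

No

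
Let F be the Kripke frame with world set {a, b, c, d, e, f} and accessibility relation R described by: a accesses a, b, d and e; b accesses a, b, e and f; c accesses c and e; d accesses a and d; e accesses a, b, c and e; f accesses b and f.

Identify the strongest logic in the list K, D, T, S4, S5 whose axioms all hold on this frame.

Serial (axiom D): yes — every world has a successor (e.g. a R a).
Reflexive (axiom T): yes — every world is R-related to itself.
Transitive (axiom 4): no — a R b and b R f, but not a R f.
Euclidean (axiom 5): no — a R b and a R d, but not b R d.
So F validates K, D, T; S4 would additionally require R to be transitive. The strongest is T.

T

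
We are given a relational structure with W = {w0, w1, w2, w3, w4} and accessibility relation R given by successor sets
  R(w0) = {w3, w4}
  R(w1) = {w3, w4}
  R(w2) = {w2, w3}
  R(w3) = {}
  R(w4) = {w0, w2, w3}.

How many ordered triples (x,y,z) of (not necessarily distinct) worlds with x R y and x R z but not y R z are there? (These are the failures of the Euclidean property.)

14

Enumerating: (w0,w3,w3), (w0,w3,w4), (w0,w4,w4), (w1,w3,w3), (w1,w3,w4), (w1,w4,w4), (w2,w3,w2), (w2,w3,w3), (w4,w0,w0), (w4,w0,w2), (w4,w2,w0), (w4,w3,w0), (w4,w3,w2), (w4,w3,w3).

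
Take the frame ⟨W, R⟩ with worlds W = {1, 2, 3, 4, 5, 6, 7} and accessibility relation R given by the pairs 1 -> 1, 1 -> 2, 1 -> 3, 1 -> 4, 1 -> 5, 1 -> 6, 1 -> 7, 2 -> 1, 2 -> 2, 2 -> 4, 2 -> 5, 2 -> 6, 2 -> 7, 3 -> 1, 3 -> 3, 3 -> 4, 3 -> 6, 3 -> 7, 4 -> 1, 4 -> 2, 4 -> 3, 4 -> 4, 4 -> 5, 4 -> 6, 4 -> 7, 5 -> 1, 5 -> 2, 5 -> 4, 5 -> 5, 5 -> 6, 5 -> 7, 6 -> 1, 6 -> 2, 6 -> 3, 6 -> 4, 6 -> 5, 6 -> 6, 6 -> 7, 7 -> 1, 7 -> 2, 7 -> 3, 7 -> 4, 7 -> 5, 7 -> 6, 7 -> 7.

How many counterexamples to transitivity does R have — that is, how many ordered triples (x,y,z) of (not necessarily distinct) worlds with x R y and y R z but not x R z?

Enumerating: (2,1,3), (2,4,3), (2,6,3), (2,7,3), (3,1,2), (3,1,5), (3,4,2), (3,4,5), (3,6,2), (3,6,5), (3,7,2), (3,7,5), (5,1,3), (5,4,3), (5,6,3), (5,7,3).

16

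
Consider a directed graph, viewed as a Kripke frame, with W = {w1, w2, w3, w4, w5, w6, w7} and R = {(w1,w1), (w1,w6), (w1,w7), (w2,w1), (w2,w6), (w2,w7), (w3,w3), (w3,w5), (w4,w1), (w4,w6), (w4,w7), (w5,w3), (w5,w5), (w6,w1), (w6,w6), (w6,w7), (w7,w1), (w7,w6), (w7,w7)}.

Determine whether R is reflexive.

No

Reflexive: no — w2 is not related to itself.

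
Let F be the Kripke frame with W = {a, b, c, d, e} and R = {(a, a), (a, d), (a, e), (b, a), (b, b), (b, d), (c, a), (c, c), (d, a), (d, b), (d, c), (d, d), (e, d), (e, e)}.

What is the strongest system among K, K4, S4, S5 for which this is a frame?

Transitive (axiom 4): no — a R d and d R b, but not a R b.
Reflexive (axiom T): yes — every world is R-related to itself.
Euclidean (axiom 5): no — a R d and a R e, but not d R e.
So F validates K; K4 would additionally require R to be transitive. The strongest is K.

K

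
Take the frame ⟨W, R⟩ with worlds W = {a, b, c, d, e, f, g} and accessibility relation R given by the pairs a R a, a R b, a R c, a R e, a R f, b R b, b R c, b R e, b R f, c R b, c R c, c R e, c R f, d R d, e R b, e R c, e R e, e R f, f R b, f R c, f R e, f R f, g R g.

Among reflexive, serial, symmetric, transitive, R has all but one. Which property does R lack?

Reflexive: yes — every world is R-related to itself.
Serial: yes — every world has a successor (e.g. a R a).
Symmetric: no — a R b but not b R a.
Transitive: yes — every two-step R-path is closed by a direct edge.
Only symmetric fails.

symmetric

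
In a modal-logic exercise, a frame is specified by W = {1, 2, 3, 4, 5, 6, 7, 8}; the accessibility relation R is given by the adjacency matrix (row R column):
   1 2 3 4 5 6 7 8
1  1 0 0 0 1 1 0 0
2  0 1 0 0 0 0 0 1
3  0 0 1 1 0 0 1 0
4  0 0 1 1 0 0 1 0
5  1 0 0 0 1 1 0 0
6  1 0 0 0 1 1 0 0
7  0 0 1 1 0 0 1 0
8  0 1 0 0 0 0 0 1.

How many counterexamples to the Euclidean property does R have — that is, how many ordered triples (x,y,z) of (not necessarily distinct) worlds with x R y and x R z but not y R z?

0

R is Euclidean; there are no such tuples.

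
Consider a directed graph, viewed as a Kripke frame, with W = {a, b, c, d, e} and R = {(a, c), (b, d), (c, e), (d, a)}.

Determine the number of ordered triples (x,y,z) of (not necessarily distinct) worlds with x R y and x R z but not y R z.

Enumerating: (a,c,c), (b,d,d), (c,e,e), (d,a,a).

4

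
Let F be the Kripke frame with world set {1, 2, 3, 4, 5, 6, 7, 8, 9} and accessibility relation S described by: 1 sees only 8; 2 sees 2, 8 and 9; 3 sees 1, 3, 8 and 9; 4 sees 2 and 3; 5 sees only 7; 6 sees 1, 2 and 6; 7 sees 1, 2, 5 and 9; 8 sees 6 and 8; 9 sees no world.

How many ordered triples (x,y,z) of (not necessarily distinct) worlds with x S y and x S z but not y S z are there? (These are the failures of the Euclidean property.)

Enumerating: (2,8,2), (2,8,9), (2,9,2), (2,9,8), (2,9,9), (3,1,1), (3,1,3), (3,1,9), (3,8,1), (3,8,3), (3,8,9), (3,9,1), … and 26 more.
Total: 38.

38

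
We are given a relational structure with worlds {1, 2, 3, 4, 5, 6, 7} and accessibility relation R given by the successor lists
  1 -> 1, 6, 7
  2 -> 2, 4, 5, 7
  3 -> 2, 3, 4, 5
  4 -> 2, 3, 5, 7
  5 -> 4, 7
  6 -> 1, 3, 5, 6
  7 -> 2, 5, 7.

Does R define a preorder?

No

Reflexive: no — 4 is not related to itself.
Transitive: no — 1 R 6 and 6 R 3, but not 1 R 3.
So R is not a preorder.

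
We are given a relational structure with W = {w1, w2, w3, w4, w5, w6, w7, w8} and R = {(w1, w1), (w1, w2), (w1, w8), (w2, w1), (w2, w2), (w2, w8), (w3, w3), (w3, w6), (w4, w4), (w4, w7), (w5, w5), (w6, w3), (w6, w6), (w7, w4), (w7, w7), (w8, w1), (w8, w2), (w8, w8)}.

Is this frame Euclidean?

Yes

Euclidean: yes — any two successors of a common world are R-related.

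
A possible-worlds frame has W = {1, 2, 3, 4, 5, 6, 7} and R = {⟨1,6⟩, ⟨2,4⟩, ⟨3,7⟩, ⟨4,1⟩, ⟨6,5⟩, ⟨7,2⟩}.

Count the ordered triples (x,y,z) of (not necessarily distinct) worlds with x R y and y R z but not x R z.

Enumerating: (1,6,5), (2,4,1), (3,7,2), (4,1,6), (7,2,4).

5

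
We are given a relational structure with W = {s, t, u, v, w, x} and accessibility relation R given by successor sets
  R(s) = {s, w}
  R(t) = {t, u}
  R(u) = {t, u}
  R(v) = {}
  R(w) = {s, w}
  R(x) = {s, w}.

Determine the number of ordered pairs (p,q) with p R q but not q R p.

2

Enumerating: (x,s), (x,w).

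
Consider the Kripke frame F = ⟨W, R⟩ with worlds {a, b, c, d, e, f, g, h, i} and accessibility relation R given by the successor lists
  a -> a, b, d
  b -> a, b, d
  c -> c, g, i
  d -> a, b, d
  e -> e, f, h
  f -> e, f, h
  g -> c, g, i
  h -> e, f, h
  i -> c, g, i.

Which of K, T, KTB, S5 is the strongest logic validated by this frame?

Reflexive (axiom T): yes — every world is R-related to itself.
Symmetric (axiom B): yes — every pair in R has its reverse in R.
Euclidean (axiom 5): yes — any two successors of a common world are R-related.
So F validates K, T, KTB, S5. The strongest is S5.

S5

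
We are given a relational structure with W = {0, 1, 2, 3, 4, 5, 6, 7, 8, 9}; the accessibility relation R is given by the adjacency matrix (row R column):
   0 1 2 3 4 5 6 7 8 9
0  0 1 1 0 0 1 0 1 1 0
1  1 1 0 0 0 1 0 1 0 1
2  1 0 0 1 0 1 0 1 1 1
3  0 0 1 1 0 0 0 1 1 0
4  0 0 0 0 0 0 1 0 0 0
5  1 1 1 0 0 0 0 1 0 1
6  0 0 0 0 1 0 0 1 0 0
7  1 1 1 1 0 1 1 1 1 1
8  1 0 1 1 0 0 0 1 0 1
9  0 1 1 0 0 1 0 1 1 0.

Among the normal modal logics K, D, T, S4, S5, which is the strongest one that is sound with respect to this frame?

Serial (axiom D): yes — every world has a successor (e.g. 0 R 1).
Reflexive (axiom T): no — 0 is not related to itself.
Transitive (axiom 4): no — 0 R 1 and 1 R 9, but not 0 R 9.
Euclidean (axiom 5): no — 0 R 1 and 0 R 2, but not 1 R 2.
So F validates K, D; T would additionally require R to be reflexive. The strongest is D.

D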